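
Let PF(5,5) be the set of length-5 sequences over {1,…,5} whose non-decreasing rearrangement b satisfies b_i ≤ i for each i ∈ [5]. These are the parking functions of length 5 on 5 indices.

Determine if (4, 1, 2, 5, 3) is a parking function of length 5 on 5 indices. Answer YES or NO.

YES

Order a: b = (1, 2, 3, 4, 5).
  b_1=1 ≤ 1
  b_2=2 ≤ 2
  b_3=3 ≤ 3
  b_4=4 ≤ 4
  b_5=5 ≤ 5
All bounds hold ⇒ YES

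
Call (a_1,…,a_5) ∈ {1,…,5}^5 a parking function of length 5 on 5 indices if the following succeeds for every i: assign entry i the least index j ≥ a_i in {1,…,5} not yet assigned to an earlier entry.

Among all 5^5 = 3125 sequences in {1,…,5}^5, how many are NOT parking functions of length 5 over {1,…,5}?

1829

|PF| = 1·6^4 = 1 · 1296 = 1296
Example (5,5,3,5,1) → sorted (1,3,5,5,5): b_2=3>2, not a PF.
5^5 − 1296 = 3125 − 1296 = 1829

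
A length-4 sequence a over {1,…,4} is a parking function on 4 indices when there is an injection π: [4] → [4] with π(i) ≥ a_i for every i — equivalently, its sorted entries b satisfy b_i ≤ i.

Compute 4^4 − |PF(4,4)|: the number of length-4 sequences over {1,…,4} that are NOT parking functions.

131

|PF(4,4)| = (5−4)·5^(4−1) = 1×125 = 125
E.g. (3,3,3,4) → sorted (3,3,3,4): b_1=3>1, not a PF.
So 256 − 125 = 131 fail.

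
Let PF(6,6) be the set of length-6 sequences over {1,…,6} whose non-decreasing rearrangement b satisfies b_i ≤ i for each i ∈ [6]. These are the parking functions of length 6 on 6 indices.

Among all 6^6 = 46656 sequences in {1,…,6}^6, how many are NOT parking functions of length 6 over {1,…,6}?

|PF| = (6−6+1)·(6+1)^(6−1) = 1×16807 = 16807 (Konheim–Weiss)
One tuple (4,6,6,5,5,3) → sorted (3,4,5,5,6,6): b_1=3>1, not a PF.
Total 46656; non-PF = 46656−16807 = 29849

29849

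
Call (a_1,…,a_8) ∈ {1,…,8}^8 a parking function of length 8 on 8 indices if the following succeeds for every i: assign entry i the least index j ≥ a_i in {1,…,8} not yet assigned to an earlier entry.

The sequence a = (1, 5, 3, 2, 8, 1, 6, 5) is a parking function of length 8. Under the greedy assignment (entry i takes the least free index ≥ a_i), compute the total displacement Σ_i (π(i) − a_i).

Σπ = 8·9/2 = 36 (π permutes [8]); Σa = 1+5+3+2+8+1+6+5 = 31; disp = 36−31 = 5.

5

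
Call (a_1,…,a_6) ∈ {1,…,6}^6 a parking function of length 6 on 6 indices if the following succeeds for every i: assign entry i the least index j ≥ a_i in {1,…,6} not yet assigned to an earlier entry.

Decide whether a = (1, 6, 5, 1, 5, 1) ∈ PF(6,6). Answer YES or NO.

NO

Order a: b = (1, 1, 1, 5, 5, 6).
  b_1=1 ≤ 1
  b_2=1 ≤ 2
  b_3=1 ≤ 3
  b_4=5 > 4
  fails at i=4 ⇒ NO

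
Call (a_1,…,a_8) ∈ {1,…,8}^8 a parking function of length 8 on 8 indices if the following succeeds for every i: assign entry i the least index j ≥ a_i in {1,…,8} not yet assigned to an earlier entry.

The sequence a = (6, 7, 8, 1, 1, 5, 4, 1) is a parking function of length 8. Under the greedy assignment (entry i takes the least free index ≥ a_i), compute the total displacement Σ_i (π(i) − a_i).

Σπ = 8·9/2 = 36 (π permutes [8]); Σa = 6+7+8+1+1+5+4+1 = 33; disp = 36−33 = 3.

3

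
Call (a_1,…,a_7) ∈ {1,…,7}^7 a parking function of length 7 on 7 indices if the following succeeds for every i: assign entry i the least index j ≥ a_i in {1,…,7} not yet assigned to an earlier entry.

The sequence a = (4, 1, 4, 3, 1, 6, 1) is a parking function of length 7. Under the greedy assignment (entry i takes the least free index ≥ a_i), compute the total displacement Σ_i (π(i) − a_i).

Σπ(i) = 1+…+7 = 28; Σa = 4+1+4+3+1+6+1 = 20; disp = 28−20 = 8.

8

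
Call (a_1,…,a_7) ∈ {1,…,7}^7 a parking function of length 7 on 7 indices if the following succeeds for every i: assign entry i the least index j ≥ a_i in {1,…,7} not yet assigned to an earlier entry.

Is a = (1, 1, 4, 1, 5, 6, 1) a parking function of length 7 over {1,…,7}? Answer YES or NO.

YES

Sorted: b = (1, 1, 1, 1, 4, 5, 6).
  b_1=1 ≤ 1
  b_2=1 ≤ 2
  b_3=1 ≤ 3
  b_4=1 ≤ 4
  b_5=4 ≤ 5
  b_6=5 ≤ 6
  b_7=6 ≤ 7
All bounds hold ⇒ YES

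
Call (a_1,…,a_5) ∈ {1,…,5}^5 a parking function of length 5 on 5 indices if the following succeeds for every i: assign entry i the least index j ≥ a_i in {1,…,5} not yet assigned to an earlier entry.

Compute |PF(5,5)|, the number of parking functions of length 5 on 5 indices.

|PF(5,5)| = (5+1−5)·(5+1)^{5−1} = 1 · 1296 = 1296 (Konheim–Weiss)
One tuple (4,5,2,1,2) → sorted (1,2,2,4,5): b_i ≤ i ∀i, a PF.

1296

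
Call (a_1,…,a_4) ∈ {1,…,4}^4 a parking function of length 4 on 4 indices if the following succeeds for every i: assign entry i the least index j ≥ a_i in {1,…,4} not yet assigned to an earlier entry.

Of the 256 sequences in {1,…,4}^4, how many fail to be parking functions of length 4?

|PF| = (4+1−4)·(4+1)^{4−1} = 1×125 = 125
One tuple (4,4,2,4) → sorted (2,4,4,4): b_1=2>1, not a PF.
Total 256; non-PF = 256−125 = 131

131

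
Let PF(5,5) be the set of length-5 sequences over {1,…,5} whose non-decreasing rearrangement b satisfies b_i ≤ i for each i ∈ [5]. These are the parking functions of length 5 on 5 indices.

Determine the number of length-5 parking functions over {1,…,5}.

1296

|PF(5,5)| = 1·6^4 = 1 · 1296 = 1296 (Konheim–Weiss)
E.g. (4,5,2,1,3) → sorted (1,2,3,4,5): b_i ≤ i ∀i, a PF.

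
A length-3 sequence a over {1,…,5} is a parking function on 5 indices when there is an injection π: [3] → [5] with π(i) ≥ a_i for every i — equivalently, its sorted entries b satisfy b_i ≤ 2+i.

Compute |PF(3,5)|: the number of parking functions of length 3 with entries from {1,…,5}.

108

|PF| = (5+1−3)·(5+1)^{3−1} = 3×36 = 108 [KW]
Check (4,1,3) → sorted (1,3,4): b_i ≤ 2+i ∀i, a PF.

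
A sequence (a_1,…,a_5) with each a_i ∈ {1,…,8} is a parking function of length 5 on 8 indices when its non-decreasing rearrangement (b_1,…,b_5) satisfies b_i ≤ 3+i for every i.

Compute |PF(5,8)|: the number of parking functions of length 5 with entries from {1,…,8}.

26244

|PF| = (8+1−5)·(8+1)^{5−1} = 4·6561 = 26244 (Pollak)
Check (3,2,3,7,3) → sorted (2,3,3,3,7): b_i ≤ 3+i ∀i, a PF.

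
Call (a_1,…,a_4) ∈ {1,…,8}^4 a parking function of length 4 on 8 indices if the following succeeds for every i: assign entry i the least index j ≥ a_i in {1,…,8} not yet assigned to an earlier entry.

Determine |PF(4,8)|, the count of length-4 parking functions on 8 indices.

3645

|PF(4,8)| = (9−4)·9^(4−1) = 5 · 729 = 3645 [KW]
E.g. (1,2,8,6) → sorted (1,2,6,8): b_i ≤ 4+i ∀i, a PF.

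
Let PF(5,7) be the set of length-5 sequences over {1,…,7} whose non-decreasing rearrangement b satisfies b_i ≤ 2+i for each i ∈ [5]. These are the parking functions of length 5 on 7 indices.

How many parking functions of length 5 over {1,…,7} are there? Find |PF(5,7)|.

Count = (7−5+1)·(7+1)^(5−1) = 3 · 4096 = 12288 [KW]
Check (2,5,3,1,5) → sorted (1,2,3,5,5): b_i ≤ 2+i ∀i, a PF.

12288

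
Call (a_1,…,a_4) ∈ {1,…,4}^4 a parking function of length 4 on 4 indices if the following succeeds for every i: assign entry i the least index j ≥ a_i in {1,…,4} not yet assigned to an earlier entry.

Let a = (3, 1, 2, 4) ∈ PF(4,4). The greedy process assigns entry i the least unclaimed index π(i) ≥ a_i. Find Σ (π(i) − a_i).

0

Σπ = 4·5/2 = 10 (π permutes [4]); Σa = 3+1+2+4 = 10; disp = 10−10 = 0.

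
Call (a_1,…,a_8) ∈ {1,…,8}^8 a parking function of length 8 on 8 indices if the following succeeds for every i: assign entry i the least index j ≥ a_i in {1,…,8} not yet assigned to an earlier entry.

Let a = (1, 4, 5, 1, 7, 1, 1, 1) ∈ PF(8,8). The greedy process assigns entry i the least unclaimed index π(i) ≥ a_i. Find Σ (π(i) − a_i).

Σπ(i) = 1+…+8 = 36; Σa = 1+4+5+1+7+1+1+1 = 21; disp = 36−21 = 15.

15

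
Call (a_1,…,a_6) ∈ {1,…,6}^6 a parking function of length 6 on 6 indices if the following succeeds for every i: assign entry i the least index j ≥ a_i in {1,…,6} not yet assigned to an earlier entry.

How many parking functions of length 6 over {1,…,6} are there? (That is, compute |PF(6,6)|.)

|PF(6,6)| = (6−6+1)·(6+1)^(6−1) = 1·16807 = 16807 [KW]
One tuple (1,1,5,2,4,1) → sorted (1,1,1,2,4,5): b_i ≤ i ∀i, a PF.

16807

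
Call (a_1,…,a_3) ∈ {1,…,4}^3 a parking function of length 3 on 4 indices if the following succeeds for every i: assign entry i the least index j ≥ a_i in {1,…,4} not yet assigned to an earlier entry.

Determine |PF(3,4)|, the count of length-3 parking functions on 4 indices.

|PF| = 2·5^2 = 2×25 = 50 (Pollak)
E.g. (2,3,2) → sorted (2,2,3): b_i ≤ 1+i ∀i, a PF.

50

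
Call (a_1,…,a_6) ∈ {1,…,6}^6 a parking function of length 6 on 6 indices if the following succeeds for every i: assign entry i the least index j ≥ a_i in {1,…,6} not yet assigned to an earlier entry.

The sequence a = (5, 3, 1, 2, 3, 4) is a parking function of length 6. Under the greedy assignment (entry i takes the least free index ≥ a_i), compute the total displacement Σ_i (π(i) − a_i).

Σπ = 6·7/2 = 21 (π permutes [6]); Σa = 5+3+1+2+3+4 = 18; disp = 21−18 = 3.

3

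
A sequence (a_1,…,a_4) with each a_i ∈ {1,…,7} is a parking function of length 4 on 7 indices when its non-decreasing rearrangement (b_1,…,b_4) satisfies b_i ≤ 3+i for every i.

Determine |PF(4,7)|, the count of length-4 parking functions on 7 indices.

|PF(4,7)| = (7+1−4)·(7+1)^{4−1} = 4×512 = 2048
One tuple (7,3,1,5) → sorted (1,3,5,7): b_i ≤ 3+i ∀i, a PF.

2048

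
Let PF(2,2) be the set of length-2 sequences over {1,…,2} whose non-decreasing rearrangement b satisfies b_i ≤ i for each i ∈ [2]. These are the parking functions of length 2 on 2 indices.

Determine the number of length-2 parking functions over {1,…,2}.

|PF| = (2+1−2)·(2+1)^{2−1} = 1·3 = 3 (Pollak)
Example (2,1) → sorted (1,2): b_i ≤ i ∀i, a PF.

3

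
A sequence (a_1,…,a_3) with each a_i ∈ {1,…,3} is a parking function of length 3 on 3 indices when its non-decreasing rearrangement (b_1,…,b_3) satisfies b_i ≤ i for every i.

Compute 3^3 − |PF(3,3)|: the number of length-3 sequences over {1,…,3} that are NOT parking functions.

|PF(3,3)| = (3+1−3)·(3+1)^{3−1} = 1 · 16 = 16 (Konheim–Weiss)
One tuple (3,3,3) → sorted (3,3,3): b_1=3>1, not a PF.
3^3 − 16 = 27 − 16 = 11

11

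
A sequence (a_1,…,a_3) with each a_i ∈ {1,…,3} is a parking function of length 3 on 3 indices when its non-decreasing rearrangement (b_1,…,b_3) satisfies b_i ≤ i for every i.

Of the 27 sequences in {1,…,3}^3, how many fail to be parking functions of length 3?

Count = 1·4^2 = 1·16 = 16 [KW]
One tuple (1,3,3) → sorted (1,3,3): b_2=3>2, not a PF.
Total 27; non-PF = 27−16 = 11

11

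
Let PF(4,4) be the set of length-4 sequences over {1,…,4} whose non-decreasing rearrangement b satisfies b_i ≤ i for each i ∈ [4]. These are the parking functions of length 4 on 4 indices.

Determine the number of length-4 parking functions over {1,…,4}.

#PF = (5−4)·5^(4−1) = 1·125 = 125 (Pollak)
Example (2,3,3,1) → sorted (1,2,3,3): b_i ≤ i ∀i, a PF.

125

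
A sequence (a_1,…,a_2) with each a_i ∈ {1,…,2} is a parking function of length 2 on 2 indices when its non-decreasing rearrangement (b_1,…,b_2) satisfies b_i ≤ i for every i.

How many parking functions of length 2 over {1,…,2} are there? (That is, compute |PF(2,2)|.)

3

#PF = (2−2+1)·(2+1)^(2−1) = 1 · 3 = 3
Check (2,1) → sorted (1,2): b_i ≤ i ∀i, a PF.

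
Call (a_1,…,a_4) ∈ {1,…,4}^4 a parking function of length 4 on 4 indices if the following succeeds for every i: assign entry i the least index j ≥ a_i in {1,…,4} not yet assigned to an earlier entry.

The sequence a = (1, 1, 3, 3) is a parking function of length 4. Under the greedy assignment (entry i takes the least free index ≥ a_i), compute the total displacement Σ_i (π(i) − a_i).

Σπ(i) = 1+…+4 = 10; Σa = 1+1+3+3 = 8; disp = 10−8 = 2.

2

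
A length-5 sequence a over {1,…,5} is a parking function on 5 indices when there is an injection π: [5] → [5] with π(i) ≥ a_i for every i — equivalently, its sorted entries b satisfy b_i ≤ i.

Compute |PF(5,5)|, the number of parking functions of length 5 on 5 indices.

1296

|PF| = (5−5+1)·(5+1)^(5−1) = 1 · 1296 = 1296 [KW]
E.g. (3,3,1,5,2) → sorted (1,2,3,3,5): b_i ≤ i ∀i, a PF.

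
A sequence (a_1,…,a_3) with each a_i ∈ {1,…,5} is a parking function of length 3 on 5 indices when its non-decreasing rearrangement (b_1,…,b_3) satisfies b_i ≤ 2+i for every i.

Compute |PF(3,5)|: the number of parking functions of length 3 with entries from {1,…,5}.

#PF = (6−3)·6^(3−1) = 3 · 36 = 108 (Konheim–Weiss)
One tuple (4,1,2) → sorted (1,2,4): b_i ≤ 2+i ∀i, a PF.

108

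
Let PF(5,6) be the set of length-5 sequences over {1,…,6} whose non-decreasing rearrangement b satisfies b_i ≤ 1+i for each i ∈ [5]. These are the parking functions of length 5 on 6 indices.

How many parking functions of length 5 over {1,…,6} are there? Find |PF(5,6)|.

|PF(5,6)| = 2·7^4 = 2 · 2401 = 4802 (Konheim–Weiss)
One tuple (3,2,2,5,2) → sorted (2,2,2,3,5): b_i ≤ 1+i ∀i, a PF.

4802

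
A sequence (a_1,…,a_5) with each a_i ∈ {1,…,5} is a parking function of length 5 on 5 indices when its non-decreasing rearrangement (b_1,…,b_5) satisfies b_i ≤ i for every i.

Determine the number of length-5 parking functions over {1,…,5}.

#PF = (5−5+1)·(5+1)^(5−1) = 1×1296 = 1296
Check (1,2,3,3,3) → sorted (1,2,3,3,3): b_i ≤ i ∀i, a PF.

1296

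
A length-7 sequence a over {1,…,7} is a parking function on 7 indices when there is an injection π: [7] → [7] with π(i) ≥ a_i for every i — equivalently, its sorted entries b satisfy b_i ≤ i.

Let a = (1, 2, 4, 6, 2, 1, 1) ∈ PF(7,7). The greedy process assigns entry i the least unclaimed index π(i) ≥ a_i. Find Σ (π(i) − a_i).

11

Σπ = 7·8/2 = 28 (π permutes [7]); Σa = 1+2+4+6+2+1+1 = 17; disp = 28−17 = 11.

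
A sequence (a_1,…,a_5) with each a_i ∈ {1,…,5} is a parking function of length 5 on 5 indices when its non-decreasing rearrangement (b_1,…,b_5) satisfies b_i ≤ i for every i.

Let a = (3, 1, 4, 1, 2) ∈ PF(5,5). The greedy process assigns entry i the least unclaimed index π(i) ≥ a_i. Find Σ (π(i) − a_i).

Σπ = 5·6/2 = 15 (π permutes [5]); Σa = 3+1+4+1+2 = 11; disp = 15−11 = 4.

4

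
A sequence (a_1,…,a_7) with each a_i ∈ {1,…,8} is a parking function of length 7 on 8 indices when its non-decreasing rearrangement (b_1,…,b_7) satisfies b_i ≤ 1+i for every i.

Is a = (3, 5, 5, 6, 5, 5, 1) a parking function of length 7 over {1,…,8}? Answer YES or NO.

NO

Rearranged: b = (1, 3, 5, 5, 5, 5, 6).
  b_1=1 ≤ 2
  b_2=3 ≤ 3
  b_3=5 > 4
  fails at i=3 ⇒ NO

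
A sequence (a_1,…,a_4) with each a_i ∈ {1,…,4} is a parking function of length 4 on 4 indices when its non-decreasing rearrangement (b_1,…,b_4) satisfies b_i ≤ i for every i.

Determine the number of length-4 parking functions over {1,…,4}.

125

#PF = (5−4)·5^(4−1) = 1·125 = 125 (Konheim–Weiss)
Check (3,3,1,1) → sorted (1,1,3,3): b_i ≤ i ∀i, a PF.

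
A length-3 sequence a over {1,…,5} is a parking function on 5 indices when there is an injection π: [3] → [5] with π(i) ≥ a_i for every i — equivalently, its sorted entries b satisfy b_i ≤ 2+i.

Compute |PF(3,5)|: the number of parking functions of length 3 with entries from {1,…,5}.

Count = (5−3+1)·(5+1)^(3−1) = 3·36 = 108 (Pollak)
Check (2,3,3) → sorted (2,3,3): b_i ≤ 2+i ∀i, a PF.

108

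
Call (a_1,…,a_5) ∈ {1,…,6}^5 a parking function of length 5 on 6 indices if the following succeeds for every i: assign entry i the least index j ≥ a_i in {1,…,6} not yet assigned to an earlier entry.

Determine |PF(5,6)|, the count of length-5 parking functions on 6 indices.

|PF| = (7−5)·7^(5−1) = 2·2401 = 4802
One tuple (6,2,5,3,4) → sorted (2,3,4,5,6): b_i ≤ 1+i ∀i, a PF.

4802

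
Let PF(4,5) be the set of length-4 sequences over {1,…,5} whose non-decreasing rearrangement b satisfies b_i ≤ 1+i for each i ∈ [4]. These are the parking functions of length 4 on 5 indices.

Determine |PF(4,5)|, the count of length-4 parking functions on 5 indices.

432

#PF = (5+1−4)·(5+1)^{4−1} = 2×216 = 432 (Pollak)
Example (4,3,1,4) → sorted (1,3,4,4): b_i ≤ 1+i ∀i, a PF.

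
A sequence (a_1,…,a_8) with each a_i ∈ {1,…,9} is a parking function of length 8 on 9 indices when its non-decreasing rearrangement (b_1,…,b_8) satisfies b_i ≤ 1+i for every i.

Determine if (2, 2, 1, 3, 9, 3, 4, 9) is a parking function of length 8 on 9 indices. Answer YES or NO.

NO

Order a: b = (1, 2, 2, 3, 3, 4, 9, 9).
  b_1=1 ≤ 2
  b_2=2 ≤ 3
  b_3=2 ≤ 4
  b_4=3 ≤ 5
  b_5=3 ≤ 6
  b_6=4 ≤ 7
  b_7=9 > 8
  fails at i=7 ⇒ NO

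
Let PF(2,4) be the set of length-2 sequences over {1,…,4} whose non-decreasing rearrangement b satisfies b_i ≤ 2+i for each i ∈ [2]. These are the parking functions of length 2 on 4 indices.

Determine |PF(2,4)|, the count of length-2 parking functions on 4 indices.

|PF| = (4+1−2)·(4+1)^{2−1} = 3·5 = 15 (Pollak)
Example (2,2) → sorted (2,2): b_i ≤ 2+i ∀i, a PF.

15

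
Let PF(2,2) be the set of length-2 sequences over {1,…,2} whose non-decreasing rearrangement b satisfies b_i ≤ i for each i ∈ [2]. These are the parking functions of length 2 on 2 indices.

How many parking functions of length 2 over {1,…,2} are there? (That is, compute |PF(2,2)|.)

|PF| = (2−2+1)·(2+1)^(2−1) = 1·3 = 3 (Konheim–Weiss)
Example (1,1) → sorted (1,1): b_i ≤ i ∀i, a PF.

3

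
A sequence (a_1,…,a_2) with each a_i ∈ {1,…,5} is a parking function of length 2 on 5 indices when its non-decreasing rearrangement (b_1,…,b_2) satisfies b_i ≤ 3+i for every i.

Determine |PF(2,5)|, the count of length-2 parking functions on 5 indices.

24

Count = (5+1−2)·(5+1)^{2−1} = 4 · 6 = 24
Example (3,3) → sorted (3,3): b_i ≤ 3+i ∀i, a PF.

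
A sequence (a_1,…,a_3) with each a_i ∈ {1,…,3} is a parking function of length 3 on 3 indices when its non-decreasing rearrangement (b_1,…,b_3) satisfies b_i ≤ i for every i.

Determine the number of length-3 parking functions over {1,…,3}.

Count = (3+1−3)·(3+1)^{3−1} = 1·16 = 16 (Pollak)
E.g. (1,1,2) → sorted (1,1,2): b_i ≤ i ∀i, a PF.

16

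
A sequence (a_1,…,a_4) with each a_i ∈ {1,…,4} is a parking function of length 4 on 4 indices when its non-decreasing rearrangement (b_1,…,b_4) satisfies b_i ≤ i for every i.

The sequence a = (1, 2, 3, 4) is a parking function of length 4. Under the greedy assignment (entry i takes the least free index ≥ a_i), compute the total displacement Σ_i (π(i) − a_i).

0

Σπ(i) = 1+…+4 = 10; Σa = 1+2+3+4 = 10; disp = 10−10 = 0.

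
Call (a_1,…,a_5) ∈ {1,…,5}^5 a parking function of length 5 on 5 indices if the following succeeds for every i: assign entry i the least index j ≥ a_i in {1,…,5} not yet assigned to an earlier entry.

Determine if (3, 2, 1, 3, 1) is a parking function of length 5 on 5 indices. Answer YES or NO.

YES

Order a: b = (1, 1, 2, 3, 3).
  b_1=1 ≤ 1
  b_2=1 ≤ 2
  b_3=2 ≤ 3
  b_4=3 ≤ 4
  b_5=3 ≤ 5
All bounds hold ⇒ YES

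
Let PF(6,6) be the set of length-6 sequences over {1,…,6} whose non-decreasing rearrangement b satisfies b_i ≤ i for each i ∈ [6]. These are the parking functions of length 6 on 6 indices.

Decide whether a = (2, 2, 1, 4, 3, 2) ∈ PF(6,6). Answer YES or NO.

Sorted: b = (1, 2, 2, 2, 3, 4).
  b_1=1 ≤ 1
  b_2=2 ≤ 2
  b_3=2 ≤ 3
  b_4=2 ≤ 4
  b_5=3 ≤ 5
  b_6=4 ≤ 6
All bounds hold ⇒ YES

YES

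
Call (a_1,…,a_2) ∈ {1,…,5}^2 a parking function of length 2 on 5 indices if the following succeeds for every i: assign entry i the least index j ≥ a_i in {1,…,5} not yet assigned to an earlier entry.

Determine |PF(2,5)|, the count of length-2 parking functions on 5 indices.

24

#PF = (5+1−2)·(5+1)^{2−1} = 4·6 = 24 (Konheim–Weiss)
Check (3,1) → sorted (1,3): b_i ≤ 3+i ∀i, a PF.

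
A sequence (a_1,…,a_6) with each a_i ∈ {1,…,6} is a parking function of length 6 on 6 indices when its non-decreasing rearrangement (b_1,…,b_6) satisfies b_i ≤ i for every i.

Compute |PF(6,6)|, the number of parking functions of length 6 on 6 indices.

#PF = (6+1−6)·(6+1)^{6−1} = 1 · 16807 = 16807 (Konheim–Weiss)
One tuple (6,1,3,2,5,4) → sorted (1,2,3,4,5,6): b_i ≤ i ∀i, a PF.

16807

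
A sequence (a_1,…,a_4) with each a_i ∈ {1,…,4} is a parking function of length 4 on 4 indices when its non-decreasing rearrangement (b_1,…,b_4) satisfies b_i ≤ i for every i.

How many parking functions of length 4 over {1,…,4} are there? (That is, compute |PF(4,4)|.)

125

|PF(4,4)| = (4+1−4)·(4+1)^{4−1} = 1 · 125 = 125 [KW]
Check (3,1,1,4) → sorted (1,1,3,4): b_i ≤ i ∀i, a PF.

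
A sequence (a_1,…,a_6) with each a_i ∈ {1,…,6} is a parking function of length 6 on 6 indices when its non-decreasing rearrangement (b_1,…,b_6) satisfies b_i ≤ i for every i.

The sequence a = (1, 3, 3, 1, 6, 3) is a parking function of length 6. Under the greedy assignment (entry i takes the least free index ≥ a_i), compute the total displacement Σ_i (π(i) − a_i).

4

Σπ(i) = 1+…+6 = 21; Σa = 1+3+3+1+6+3 = 17; disp = 21−17 = 4.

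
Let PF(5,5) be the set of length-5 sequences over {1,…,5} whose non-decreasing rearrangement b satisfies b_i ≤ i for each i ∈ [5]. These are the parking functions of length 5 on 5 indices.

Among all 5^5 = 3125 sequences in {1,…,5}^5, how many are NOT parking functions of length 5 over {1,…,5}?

#PF = (6−5)·6^(5−1) = 1 · 1296 = 1296 (Pollak)
E.g. (3,5,4,5,5) → sorted (3,4,5,5,5): b_1=3>1, not a PF.
5^5 − 1296 = 3125 − 1296 = 1829

1829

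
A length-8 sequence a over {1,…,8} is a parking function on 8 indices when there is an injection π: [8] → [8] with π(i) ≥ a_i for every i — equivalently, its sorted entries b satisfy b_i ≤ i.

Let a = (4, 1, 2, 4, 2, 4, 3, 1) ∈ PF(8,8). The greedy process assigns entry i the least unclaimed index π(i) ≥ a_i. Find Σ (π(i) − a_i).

Σπ = 8·9/2 = 36 (π permutes [8]); Σa = 4+1+2+4+2+4+3+1 = 21; disp = 36−21 = 15.

15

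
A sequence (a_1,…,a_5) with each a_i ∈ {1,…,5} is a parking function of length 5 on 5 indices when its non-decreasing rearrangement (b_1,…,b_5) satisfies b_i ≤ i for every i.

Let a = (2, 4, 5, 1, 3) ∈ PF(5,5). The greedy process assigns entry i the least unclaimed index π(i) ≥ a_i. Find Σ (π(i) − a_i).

Σπ = 5·6/2 = 15 (π permutes [5]); Σa = 2+4+5+1+3 = 15; disp = 15−15 = 0.

0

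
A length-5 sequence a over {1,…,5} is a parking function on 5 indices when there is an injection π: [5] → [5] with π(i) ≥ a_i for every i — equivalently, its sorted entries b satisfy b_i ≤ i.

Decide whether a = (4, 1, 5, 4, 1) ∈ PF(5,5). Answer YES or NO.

NO

Rearranged: b = (1, 1, 4, 4, 5).
  b_1=1 ≤ 1
  b_2=1 ≤ 2
  b_3=4 > 3
  fails at i=3 ⇒ NO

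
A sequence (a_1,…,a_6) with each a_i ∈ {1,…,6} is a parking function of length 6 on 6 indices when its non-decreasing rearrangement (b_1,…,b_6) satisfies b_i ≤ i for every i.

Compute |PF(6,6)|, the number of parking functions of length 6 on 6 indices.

Count = (6+1−6)·(6+1)^{6−1} = 1·16807 = 16807
One tuple (4,4,1,3,1,3) → sorted (1,1,3,3,4,4): b_i ≤ i ∀i, a PF.

16807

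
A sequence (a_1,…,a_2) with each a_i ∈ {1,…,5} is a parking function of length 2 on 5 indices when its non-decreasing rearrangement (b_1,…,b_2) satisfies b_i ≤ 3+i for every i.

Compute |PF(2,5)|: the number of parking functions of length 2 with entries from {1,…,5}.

#PF = 4·6^1 = 4 · 6 = 24 [KW]
Example (2,5) → sorted (2,5): b_i ≤ 3+i ∀i, a PF.

24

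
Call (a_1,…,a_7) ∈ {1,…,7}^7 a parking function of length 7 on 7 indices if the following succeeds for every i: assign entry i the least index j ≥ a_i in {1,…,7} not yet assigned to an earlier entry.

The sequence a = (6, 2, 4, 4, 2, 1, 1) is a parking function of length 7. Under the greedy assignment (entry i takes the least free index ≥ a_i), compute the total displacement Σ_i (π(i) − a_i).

8

Σπ(i) = 1+…+7 = 28; Σa = 6+2+4+4+2+1+1 = 20; disp = 28−20 = 8.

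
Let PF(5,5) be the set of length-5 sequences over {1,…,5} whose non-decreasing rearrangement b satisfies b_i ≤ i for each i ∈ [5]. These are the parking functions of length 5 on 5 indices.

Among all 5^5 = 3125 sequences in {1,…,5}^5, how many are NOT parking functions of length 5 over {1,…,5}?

1829

Count = (5+1−5)·(5+1)^{5−1} = 1×1296 = 1296 (Konheim–Weiss)
One tuple (3,5,4,5,5) → sorted (3,4,5,5,5): b_1=3>1, not a PF.
5^5 − 1296 = 3125 − 1296 = 1829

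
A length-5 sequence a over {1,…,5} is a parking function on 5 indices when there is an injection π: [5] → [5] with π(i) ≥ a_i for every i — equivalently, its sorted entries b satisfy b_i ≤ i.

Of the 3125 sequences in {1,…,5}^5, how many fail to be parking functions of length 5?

1829

#PF = (5+1−5)·(5+1)^{5−1} = 1×1296 = 1296
Check (2,5,2,5,3) → sorted (2,2,3,5,5): b_1=2>1, not a PF.
So 3125 − 1296 = 1829 fail.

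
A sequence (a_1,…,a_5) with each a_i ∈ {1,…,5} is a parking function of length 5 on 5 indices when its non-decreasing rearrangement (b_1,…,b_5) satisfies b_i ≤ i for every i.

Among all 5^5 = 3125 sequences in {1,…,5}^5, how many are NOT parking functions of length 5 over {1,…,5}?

1829

|PF(5,5)| = 1·6^4 = 1·1296 = 1296 [KW]
E.g. (4,5,4,3,1) → sorted (1,3,4,4,5): b_2=3>2, not a PF.
So 3125 − 1296 = 1829 fail.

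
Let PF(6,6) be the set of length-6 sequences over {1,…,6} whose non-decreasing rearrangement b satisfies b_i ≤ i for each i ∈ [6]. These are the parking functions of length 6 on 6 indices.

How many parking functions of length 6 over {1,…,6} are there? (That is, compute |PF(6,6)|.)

16807

|PF| = 1·7^5 = 1×16807 = 16807 (Konheim–Weiss)
E.g. (1,1,1,3,1,2) → sorted (1,1,1,1,2,3): b_i ≤ i ∀i, a PF.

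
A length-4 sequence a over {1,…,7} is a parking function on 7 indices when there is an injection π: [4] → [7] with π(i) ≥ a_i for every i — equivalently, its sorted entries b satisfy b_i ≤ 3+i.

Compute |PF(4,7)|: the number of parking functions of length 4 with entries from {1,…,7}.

Count = (7−4+1)·(7+1)^(4−1) = 4×512 = 2048
Example (4,1,7,4) → sorted (1,4,4,7): b_i ≤ 3+i ∀i, a PF.

2048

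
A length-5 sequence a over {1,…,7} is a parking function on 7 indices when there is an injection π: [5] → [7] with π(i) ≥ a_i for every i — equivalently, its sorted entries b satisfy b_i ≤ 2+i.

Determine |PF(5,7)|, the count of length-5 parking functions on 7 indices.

12288

#PF = (7−5+1)·(7+1)^(5−1) = 3×4096 = 12288 (Konheim–Weiss)
Check (2,2,4,4,1) → sorted (1,2,2,4,4): b_i ≤ 2+i ∀i, a PF.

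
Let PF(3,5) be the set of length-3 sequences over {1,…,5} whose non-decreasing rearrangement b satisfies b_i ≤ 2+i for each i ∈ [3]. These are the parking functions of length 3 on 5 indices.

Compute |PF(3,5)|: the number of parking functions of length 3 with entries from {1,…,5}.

108

|PF(3,5)| = (5−3+1)·(5+1)^(3−1) = 3 · 36 = 108 [KW]
Example (2,4,2) → sorted (2,2,4): b_i ≤ 2+i ∀i, a PF.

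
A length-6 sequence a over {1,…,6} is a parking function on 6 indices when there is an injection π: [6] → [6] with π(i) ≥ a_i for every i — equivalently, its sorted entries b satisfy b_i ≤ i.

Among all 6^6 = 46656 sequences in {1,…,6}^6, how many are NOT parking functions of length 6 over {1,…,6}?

29849

|PF(6,6)| = (6−6+1)·(6+1)^(6−1) = 1 · 16807 = 16807 (Pollak)
Example (5,3,3,3,3,5) → sorted (3,3,3,3,5,5): b_1=3>1, not a PF.
So 46656 − 16807 = 29849 fail.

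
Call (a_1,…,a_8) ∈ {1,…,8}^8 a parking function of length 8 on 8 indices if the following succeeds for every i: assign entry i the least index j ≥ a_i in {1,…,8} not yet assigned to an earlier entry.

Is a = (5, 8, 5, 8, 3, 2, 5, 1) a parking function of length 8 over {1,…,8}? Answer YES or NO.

NO

Order a: b = (1, 2, 3, 5, 5, 5, 8, 8).
  b_1=1 ≤ 1
  b_2=2 ≤ 2
  b_3=3 ≤ 3
  b_4=5 > 4
  fails at i=4 ⇒ NO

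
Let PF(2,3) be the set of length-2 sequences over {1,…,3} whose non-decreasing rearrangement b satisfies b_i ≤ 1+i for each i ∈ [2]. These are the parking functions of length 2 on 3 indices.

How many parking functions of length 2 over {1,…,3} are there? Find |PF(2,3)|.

8

|PF| = 2·4^1 = 2 · 4 = 8 (Konheim–Weiss)
One tuple (3,1) → sorted (1,3): b_i ≤ 1+i ∀i, a PF.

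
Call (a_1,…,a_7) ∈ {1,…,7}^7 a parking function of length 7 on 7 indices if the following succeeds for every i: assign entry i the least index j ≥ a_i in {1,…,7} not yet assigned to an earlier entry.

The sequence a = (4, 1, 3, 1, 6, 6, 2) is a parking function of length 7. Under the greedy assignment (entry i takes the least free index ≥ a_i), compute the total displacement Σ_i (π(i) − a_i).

5

Σπ = 7·8/2 = 28 (π permutes [7]); Σa = 4+1+3+1+6+6+2 = 23; disp = 28−23 = 5.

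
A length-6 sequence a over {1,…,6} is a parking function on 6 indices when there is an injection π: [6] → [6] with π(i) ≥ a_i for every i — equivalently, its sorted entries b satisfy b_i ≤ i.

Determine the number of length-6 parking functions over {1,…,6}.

|PF| = 1·7^5 = 1 · 16807 = 16807 (Konheim–Weiss)
E.g. (1,4,4,2,6,1) → sorted (1,1,2,4,4,6): b_i ≤ i ∀i, a PF.

16807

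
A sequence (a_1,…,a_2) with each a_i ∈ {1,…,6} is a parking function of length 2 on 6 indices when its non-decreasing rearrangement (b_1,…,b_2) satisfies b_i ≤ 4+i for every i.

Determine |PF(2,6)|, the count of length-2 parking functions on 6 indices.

35

|PF(2,6)| = (6+1−2)·(6+1)^{2−1} = 5·7 = 35 [KW]
One tuple (2,2) → sorted (2,2): b_i ≤ 4+i ∀i, a PF.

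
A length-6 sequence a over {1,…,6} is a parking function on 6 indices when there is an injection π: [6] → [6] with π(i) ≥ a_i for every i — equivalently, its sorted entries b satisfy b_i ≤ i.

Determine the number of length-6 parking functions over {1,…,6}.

16807

|PF(6,6)| = 1·7^5 = 1 · 16807 = 16807 [KW]
Check (1,5,1,5,2,2) → sorted (1,1,2,2,5,5): b_i ≤ i ∀i, a PF.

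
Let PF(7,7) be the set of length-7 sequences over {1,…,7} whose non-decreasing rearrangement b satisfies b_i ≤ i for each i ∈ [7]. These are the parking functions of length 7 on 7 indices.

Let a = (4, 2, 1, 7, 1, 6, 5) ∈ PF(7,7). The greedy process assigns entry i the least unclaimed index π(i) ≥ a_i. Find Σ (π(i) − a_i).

2

Σπ = 7·8/2 = 28 (π permutes [7]); Σa = 4+2+1+7+1+6+5 = 26; disp = 28−26 = 2.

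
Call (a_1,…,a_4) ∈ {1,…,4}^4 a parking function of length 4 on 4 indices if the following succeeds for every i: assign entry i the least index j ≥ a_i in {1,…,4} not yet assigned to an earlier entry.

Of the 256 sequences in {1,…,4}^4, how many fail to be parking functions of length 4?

#PF = (4−4+1)·(4+1)^(4−1) = 1·125 = 125
E.g. (4,3,3,3) → sorted (3,3,3,4): b_1=3>1, not a PF.
Total 256; non-PF = 256−125 = 131

131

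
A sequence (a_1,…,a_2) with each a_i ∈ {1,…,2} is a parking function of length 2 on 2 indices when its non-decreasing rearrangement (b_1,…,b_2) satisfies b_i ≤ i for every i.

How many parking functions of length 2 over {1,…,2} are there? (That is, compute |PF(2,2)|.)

Count = 1·3^1 = 1 · 3 = 3 (Pollak)
Example (2,1) → sorted (1,2): b_i ≤ i ∀i, a PF.

3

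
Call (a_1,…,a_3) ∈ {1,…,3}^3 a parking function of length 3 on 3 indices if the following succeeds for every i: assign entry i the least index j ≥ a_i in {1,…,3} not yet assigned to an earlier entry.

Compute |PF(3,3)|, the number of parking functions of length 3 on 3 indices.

16

#PF = (4−3)·4^(3−1) = 1×16 = 16 (Konheim–Weiss)
E.g. (2,3,1) → sorted (1,2,3): b_i ≤ i ∀i, a PF.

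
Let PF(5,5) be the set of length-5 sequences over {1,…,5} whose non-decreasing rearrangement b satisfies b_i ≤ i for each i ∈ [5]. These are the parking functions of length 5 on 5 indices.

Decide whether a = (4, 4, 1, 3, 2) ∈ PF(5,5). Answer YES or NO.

Sorted: b = (1, 2, 3, 4, 4).
  b_1=1 ≤ 1
  b_2=2 ≤ 2
  b_3=3 ≤ 3
  b_4=4 ≤ 4
  b_5=4 ≤ 5
All bounds hold ⇒ YES

YES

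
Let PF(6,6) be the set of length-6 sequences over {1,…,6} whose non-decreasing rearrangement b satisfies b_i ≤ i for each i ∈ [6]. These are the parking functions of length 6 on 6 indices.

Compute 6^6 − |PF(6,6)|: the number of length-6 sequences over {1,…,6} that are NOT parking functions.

|PF(6,6)| = 1·7^5 = 1 · 16807 = 16807
E.g. (5,3,2,5,6,1) → sorted (1,2,3,5,5,6): b_4=5>4, not a PF.
So 46656 − 16807 = 29849 fail.

29849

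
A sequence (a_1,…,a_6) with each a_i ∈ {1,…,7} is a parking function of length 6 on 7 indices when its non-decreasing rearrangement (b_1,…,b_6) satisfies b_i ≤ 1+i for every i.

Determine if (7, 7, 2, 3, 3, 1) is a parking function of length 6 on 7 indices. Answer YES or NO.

Order a: b = (1, 2, 3, 3, 7, 7).
  b_1=1 ≤ 2
  b_2=2 ≤ 3
  b_3=3 ≤ 4
  b_4=3 ≤ 5
  b_5=7 > 6
  fails at i=5 ⇒ NO

NO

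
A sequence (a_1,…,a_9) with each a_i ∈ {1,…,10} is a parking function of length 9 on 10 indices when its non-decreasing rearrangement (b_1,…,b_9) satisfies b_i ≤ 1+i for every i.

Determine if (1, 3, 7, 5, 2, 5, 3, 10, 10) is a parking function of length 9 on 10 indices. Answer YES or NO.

Rearranged: b = (1, 2, 3, 3, 5, 5, 7, 10, 10).
  b_1=1 ≤ 2
  b_2=2 ≤ 3
  b_3=3 ≤ 4
  b_4=3 ≤ 5
  b_5=5 ≤ 6
  b_6=5 ≤ 7
  b_7=7 ≤ 8
  b_8=10 > 9
  fails at i=8 ⇒ NO

NO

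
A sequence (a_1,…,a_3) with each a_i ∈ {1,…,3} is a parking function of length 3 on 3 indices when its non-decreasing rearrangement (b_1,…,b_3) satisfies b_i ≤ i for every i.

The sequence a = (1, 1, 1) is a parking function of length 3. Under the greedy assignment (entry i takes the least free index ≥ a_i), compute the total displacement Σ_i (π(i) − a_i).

3

Σπ(i) = 1+…+3 = 6; Σa = 1+1+1 = 3; disp = 6−3 = 3.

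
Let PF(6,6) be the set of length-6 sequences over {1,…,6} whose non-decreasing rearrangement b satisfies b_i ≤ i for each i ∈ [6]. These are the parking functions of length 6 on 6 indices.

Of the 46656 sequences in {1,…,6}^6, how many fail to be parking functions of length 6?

29849

#PF = (6−6+1)·(6+1)^(6−1) = 1·16807 = 16807
E.g. (5,2,2,4,6,5) → sorted (2,2,4,5,5,6): b_1=2>1, not a PF.
So 46656 − 16807 = 29849 fail.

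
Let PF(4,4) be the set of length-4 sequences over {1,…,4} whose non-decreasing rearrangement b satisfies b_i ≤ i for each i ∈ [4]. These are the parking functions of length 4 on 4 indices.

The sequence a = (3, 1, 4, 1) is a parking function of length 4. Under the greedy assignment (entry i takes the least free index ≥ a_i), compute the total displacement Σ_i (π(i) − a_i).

Σπ = 10 ({1..4} each once); Σa = 3+1+4+1 = 9; disp = 10−9 = 1.

1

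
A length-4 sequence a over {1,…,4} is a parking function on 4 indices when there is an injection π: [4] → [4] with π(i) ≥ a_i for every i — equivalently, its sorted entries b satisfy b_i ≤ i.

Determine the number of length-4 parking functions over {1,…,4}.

Count = (5−4)·5^(4−1) = 1·125 = 125
One tuple (4,1,2,1) → sorted (1,1,2,4): b_i ≤ i ∀i, a PF.

125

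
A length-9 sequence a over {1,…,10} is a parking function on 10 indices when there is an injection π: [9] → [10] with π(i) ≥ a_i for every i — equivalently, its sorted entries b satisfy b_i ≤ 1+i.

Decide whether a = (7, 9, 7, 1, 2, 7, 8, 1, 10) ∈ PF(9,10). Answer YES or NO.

NO

Rearranged: b = (1, 1, 2, 7, 7, 7, 8, 9, 10).
  b_1=1 ≤ 2
  b_2=1 ≤ 3
  b_3=2 ≤ 4
  b_4=7 > 5
  fails at i=4 ⇒ NO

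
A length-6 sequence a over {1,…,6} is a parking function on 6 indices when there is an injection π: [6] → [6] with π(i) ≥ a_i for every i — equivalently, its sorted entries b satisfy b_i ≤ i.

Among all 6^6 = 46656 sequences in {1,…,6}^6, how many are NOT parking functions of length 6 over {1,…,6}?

Count = (7−6)·7^(6−1) = 1 · 16807 = 16807 (Konheim–Weiss)
E.g. (2,5,5,3,6,6) → sorted (2,3,5,5,6,6): b_1=2>1, not a PF.
Total 46656; non-PF = 46656−16807 = 29849

29849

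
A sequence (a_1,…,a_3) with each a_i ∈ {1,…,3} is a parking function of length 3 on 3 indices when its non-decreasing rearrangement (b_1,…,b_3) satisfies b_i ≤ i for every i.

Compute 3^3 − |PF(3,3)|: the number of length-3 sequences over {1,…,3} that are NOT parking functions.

11

#PF = (4−3)·4^(3−1) = 1×16 = 16
One tuple (3,3,2) → sorted (2,3,3): b_1=2>1, not a PF.
So 27 − 16 = 11 fail.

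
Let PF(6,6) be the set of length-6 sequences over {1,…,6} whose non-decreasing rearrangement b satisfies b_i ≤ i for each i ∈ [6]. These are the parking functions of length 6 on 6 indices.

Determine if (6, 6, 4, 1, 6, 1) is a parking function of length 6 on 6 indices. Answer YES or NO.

Rearranged: b = (1, 1, 4, 6, 6, 6).
  b_1=1 ≤ 1
  b_2=1 ≤ 2
  b_3=4 > 3
  fails at i=3 ⇒ NO

NO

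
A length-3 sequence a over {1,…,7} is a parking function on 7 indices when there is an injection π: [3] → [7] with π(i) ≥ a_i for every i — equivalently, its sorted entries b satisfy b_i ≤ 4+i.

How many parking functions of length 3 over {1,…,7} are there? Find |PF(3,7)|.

|PF| = (7−3+1)·(7+1)^(3−1) = 5 · 64 = 320
E.g. (2,4,3) → sorted (2,3,4): b_i ≤ 4+i ∀i, a PF.

320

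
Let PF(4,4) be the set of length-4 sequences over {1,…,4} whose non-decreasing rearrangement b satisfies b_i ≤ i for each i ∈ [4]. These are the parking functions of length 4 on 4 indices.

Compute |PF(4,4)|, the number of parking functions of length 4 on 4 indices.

Count = 1·5^3 = 1 · 125 = 125 [KW]
Check (1,3,4,2) → sorted (1,2,3,4): b_i ≤ i ∀i, a PF.

125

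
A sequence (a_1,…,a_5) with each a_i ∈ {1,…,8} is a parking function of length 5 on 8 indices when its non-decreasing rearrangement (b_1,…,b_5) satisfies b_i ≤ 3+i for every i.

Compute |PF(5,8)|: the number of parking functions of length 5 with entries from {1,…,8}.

|PF| = (9−5)·9^(5−1) = 4×6561 = 26244
E.g. (3,2,2,5,2) → sorted (2,2,2,3,5): b_i ≤ 3+i ∀i, a PF.

26244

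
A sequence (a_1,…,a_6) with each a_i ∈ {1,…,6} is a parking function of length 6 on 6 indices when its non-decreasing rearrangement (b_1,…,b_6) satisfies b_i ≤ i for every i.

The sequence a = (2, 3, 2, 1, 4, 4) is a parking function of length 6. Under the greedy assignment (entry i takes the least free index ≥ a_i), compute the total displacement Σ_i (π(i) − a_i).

Σπ = 21 ({1..6} each once); Σa = 2+3+2+1+4+4 = 16; disp = 21−16 = 5.

5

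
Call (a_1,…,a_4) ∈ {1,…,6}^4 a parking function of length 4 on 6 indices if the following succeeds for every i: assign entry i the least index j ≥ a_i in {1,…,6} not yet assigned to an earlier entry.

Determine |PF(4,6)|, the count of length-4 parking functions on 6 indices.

1029

#PF = 3·7^3 = 3 · 343 = 1029 [KW]
Check (2,5,2,2) → sorted (2,2,2,5): b_i ≤ 2+i ∀i, a PF.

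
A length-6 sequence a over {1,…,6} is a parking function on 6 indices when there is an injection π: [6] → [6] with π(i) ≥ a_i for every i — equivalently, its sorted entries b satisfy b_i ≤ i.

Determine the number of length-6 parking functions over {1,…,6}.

16807

#PF = (7−6)·7^(6−1) = 1×16807 = 16807 (Konheim–Weiss)
Check (2,3,2,1,4,4) → sorted (1,2,2,3,4,4): b_i ≤ i ∀i, a PF.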